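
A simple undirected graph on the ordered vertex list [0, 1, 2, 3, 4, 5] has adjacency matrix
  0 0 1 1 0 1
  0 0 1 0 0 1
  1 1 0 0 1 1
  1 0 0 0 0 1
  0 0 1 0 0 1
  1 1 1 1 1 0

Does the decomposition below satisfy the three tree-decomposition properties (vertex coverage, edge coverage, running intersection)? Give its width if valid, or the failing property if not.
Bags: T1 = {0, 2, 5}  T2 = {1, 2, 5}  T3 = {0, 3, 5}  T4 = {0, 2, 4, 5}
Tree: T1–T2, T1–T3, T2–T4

A tree decomposition must satisfy three properties: every vertex lies in some bag; for every edge, both endpoints lie together in some bag; and for every vertex, the bags containing it form a connected subtree. Here bags containing vertex 0 are not connected in the tree, so the decomposition is invalid.

No — bags containing vertex 0 are not connected in the tree.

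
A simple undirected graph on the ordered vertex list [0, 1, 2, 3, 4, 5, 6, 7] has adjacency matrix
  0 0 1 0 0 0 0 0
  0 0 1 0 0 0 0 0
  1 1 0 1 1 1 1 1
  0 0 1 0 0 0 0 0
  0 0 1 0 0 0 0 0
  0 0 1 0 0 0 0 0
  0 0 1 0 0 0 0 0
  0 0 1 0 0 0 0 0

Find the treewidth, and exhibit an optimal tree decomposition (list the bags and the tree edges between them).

Treewidth 1.
One optimal decomposition is:
Bags: B1 = {2, 4}  B2 = {2, 7}  B3 = {0, 2}  B4 = {2, 3}  B5 = {2, 5}  B6 = {1, 2}  B7 = {2, 6}
Tree: B1–B2, B2–B3, B2–B4, B3–B5, B5–B6, B1–B7

Each bag holds 2 vertices, so the decomposition has width 1, which upper-bounds the treewidth. Any graph with an edge has treewidth ≥ 1, and G has the edge 4–2. Combining the bounds, tw(G) = 1.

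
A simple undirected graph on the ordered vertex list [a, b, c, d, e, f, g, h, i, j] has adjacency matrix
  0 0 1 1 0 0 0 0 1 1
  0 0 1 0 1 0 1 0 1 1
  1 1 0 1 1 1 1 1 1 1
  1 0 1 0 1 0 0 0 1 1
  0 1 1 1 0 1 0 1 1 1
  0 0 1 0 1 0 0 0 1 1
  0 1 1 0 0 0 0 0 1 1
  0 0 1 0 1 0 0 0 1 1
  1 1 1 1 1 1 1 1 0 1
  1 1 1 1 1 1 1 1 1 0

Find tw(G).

4

A width-4 tree decomposition is:
Bags: B1 = {b, c, e, i, j}  B2 = {c, d, e, i, j}  B3 = {c, e, f, i, j}  B4 = {b, c, g, i, j}  B5 = {c, e, h, i, j}  B6 = {a, c, d, i, j}
Tree: B1–B2, B2–B3, B1–B4, B2–B5, B2–B6
The largest bag has 5 vertices, giving width 4; this decomposition certifies tw(G) ≤ 4. For the lower bound, the 5 vertices {b, c, g, i, j} are pairwise adjacent, and any tree decomposition puts a clique entirely inside one bag — forcing width ≥ 4. The upper and lower bounds meet at 4, so that is the treewidth.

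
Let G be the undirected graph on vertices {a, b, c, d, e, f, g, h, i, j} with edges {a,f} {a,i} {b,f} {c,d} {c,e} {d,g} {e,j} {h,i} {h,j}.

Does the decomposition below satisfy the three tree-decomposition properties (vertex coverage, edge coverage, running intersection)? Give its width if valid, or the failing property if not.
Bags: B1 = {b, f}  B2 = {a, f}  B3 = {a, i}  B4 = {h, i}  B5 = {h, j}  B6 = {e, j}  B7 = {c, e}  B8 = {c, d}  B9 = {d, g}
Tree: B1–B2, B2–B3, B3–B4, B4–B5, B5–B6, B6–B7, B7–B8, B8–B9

Every vertex of G appears in some bag (union = {a, b, c, d, e, f, g, h, i, j}); every edge is covered by a bag; and for each vertex v the set of bags containing v is connected in the bag tree. The decomposition is therefore valid. The largest bag has 2 vertices, so the width is 1.

Yes; width 1.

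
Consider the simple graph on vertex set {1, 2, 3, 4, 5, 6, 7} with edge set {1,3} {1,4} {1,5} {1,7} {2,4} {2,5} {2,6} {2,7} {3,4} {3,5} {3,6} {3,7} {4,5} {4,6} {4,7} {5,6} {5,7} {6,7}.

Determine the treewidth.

4

A width-4 tree decomposition is:
Bags: B1 = {3, 4, 5, 6, 7}  B2 = {1, 3, 4, 5, 7}  B3 = {2, 4, 5, 6, 7}
Tree: B1–B2, B1–B3
The largest bag has 5 vertices, giving width 4; this decomposition certifies tw(G) ≤ 4. On the other hand G contains the 5-clique {2, 4, 5, 6, 7}. A clique must lie in a single bag of any decomposition, so no decomposition can have width below 4. Combining the bounds, tw(G) = 4.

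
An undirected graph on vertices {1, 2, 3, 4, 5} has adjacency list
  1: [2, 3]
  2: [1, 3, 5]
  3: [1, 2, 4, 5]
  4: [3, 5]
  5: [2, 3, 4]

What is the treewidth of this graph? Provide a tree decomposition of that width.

Each bag holds 3 vertices, so the decomposition has width 2, which upper-bounds the treewidth. Conversely, {1, 2, 3} is a clique of size 3, and the vertices of any clique must share a bag in every tree decomposition; so some bag has ≥ 3 vertices and tw(G) ≥ 2. Therefore the treewidth is 2.

Treewidth 2.
Bags: B1 = {2, 3, 5}  B2 = {3, 4, 5}  B3 = {1, 2, 3}
Tree: B1–B2, B1–B3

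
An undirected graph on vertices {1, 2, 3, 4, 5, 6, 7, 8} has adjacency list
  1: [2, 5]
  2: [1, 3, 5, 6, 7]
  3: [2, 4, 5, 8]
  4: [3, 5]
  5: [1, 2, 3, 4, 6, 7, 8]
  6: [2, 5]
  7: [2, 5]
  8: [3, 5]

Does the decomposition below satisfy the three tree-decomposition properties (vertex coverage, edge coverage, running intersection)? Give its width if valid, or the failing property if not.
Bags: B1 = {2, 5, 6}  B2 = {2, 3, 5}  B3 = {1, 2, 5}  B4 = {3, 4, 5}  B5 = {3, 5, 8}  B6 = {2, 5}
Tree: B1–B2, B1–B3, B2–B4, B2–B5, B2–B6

No — vertex 7 appears in no bag.

A tree decomposition must satisfy three properties: every vertex lies in some bag; for every edge, both endpoints lie together in some bag; and for every vertex, the bags containing it form a connected subtree. Here vertex 7 appears in no bag, so the decomposition is invalid.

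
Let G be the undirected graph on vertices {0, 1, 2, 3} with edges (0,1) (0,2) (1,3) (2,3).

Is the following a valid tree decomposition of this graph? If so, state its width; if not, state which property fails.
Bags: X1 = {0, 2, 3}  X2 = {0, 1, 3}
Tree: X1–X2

Every vertex of G appears in some bag (union = {0, 1, 2, 3}); every edge is covered by a bag; and for each vertex v the set of bags containing v is connected in the bag tree. The decomposition is therefore valid. The largest bag has 3 vertices, so the width is 2.

Yes; width 2.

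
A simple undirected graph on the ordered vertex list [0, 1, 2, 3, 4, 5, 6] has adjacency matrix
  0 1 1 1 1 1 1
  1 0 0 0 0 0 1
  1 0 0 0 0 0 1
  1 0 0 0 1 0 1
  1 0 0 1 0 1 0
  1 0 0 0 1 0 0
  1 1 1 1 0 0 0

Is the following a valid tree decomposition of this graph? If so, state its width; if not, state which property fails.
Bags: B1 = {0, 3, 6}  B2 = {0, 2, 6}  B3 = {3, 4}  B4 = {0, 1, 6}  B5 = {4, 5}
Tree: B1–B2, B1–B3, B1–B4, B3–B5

A tree decomposition must satisfy three properties: every vertex lies in some bag; for every edge, both endpoints lie together in some bag; and for every vertex, the bags containing it form a connected subtree. Here edge (0,4) lies in no bag, so the decomposition is invalid.

No — edge (0,4) lies in no bag.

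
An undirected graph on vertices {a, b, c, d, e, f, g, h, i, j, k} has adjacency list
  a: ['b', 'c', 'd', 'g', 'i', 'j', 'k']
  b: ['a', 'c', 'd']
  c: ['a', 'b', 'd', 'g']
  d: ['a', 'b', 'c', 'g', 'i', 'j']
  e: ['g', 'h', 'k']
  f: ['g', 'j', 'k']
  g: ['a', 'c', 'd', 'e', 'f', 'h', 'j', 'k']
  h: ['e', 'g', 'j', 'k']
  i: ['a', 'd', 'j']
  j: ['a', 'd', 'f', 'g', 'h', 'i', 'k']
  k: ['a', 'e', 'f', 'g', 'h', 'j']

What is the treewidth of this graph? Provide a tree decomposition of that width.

Every bag has size at most 4, so the width is 4 − 1 = 3 and tw(G) ≤ 3. Conversely, {a, d, g, j} is a clique of size 4, and the vertices of any clique must share a bag in every tree decomposition; so some bag has ≥ 4 vertices and tw(G) ≥ 3. The upper and lower bounds meet at 3, so that is the treewidth.

Treewidth 3.
One optimal decomposition is:
Bags: B1 = {a, g, j, k}  B2 = {a, d, g, j}  B3 = {f, g, j, k}  B4 = {a, c, d, g}  B5 = {a, b, c, d}  B6 = {g, h, j, k}  B7 = {e, g, h, k}  B8 = {a, d, i, j}
Tree: B1–B2, B1–B3, B2–B4, B4–B5, B1–B6, B6–B7, B2–B8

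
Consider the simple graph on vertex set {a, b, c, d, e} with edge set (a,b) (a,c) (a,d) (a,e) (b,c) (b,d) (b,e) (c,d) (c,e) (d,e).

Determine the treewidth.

A width-4 tree decomposition is:
Bags: B1 = {a, b, c, d, e}
Tree: (single bag)
A single bag containing all 5 vertices is trivially a valid decomposition of width 4. On the other hand G contains the 5-clique {a, b, c, d, e}. A clique must lie in a single bag of any decomposition, so no decomposition can have width below 4. Combining the bounds, tw(G) = 4.

4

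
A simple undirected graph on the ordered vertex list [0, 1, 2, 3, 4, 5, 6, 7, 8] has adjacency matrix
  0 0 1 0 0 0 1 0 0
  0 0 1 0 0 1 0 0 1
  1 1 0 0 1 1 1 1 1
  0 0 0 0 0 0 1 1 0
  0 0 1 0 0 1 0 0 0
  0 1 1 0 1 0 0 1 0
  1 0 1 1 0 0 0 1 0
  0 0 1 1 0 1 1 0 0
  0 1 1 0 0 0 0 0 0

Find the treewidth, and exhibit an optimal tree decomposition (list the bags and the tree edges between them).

Every bag has size at most 3, so the width is 3 − 1 = 2 and tw(G) ≤ 2. For the lower bound, the 3 vertices {0, 2, 6} are pairwise adjacent, and any tree decomposition puts a clique entirely inside one bag — forcing width ≥ 2. The upper and lower bounds meet at 2, so that is the treewidth.

Treewidth 2.
Bags: B1 = {2, 5, 7}  B2 = {1, 2, 5}  B3 = {2, 6, 7}  B4 = {1, 2, 8}  B5 = {3, 6, 7}  B6 = {2, 4, 5}  B7 = {0, 2, 6}
Tree: B1–B2, B1–B3, B2–B4, B3–B5, B1–B6, B3–B7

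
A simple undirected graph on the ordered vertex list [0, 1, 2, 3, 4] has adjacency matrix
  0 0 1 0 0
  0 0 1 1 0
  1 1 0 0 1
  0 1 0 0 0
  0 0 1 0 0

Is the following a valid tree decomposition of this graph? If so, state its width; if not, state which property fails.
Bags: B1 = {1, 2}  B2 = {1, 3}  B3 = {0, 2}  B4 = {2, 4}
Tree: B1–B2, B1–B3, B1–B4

Vertex coverage: the bags together contain {0, 1, 2, 3, 4}, the full vertex set. Edge coverage: each edge of G has both endpoints in at least one bag. Running intersection: for every vertex, the bags containing it form a connected subtree. All three properties hold, so this is a valid tree decomposition of width max|bag| − 1 = 1, and hence tw(G) ≤ 1.

Yes; width 1.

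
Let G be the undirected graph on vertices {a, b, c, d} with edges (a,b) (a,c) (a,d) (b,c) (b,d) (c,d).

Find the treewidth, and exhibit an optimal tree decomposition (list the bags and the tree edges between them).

Treewidth 3.
One such decomposition:
Bags: B1 = {a, b, c, d}
Tree: (single bag)

With just one bag of size 4, the width is 4 − 1 = 3, so tw(G) ≤ 3. Conversely, {a, b, c, d} is a clique of size 4, and the vertices of any clique must share a bag in every tree decomposition; so some bag has ≥ 4 vertices and tw(G) ≥ 3. Combining the bounds, tw(G) = 3.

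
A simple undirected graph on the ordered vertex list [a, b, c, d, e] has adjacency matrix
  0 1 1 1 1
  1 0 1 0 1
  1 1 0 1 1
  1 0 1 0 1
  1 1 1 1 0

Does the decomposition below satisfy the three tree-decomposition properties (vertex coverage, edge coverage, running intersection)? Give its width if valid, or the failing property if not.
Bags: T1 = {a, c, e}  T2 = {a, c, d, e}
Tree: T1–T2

No — vertex b appears in no bag.

A tree decomposition must satisfy three properties: every vertex lies in some bag; for every edge, both endpoints lie together in some bag; and for every vertex, the bags containing it form a connected subtree. Here vertex b appears in no bag, so the decomposition is invalid.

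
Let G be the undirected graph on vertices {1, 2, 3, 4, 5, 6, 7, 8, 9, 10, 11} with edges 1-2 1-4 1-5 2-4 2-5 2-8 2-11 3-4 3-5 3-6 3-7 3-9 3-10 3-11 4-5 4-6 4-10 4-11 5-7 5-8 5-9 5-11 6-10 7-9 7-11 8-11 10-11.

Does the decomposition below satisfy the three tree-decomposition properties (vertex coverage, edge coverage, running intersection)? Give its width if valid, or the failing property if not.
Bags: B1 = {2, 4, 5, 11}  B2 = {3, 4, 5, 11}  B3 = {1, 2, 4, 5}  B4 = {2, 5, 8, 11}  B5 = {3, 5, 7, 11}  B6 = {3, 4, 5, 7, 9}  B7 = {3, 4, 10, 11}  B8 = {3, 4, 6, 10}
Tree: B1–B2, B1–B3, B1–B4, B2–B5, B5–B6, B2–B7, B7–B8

A tree decomposition must satisfy three properties: every vertex lies in some bag; for every edge, both endpoints lie together in some bag; and for every vertex, the bags containing it form a connected subtree. Here bags containing vertex 4 are not connected in the tree, so the decomposition is invalid.

No — bags containing vertex 4 are not connected in the tree.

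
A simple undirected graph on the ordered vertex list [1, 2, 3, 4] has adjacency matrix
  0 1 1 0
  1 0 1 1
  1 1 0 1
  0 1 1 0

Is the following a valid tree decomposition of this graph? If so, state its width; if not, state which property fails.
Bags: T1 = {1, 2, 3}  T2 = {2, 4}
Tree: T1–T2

No — edge (3,4) lies in no bag.

A tree decomposition must satisfy three properties: every vertex lies in some bag; for every edge, both endpoints lie together in some bag; and for every vertex, the bags containing it form a connected subtree. Here edge (3,4) lies in no bag, so the decomposition is invalid.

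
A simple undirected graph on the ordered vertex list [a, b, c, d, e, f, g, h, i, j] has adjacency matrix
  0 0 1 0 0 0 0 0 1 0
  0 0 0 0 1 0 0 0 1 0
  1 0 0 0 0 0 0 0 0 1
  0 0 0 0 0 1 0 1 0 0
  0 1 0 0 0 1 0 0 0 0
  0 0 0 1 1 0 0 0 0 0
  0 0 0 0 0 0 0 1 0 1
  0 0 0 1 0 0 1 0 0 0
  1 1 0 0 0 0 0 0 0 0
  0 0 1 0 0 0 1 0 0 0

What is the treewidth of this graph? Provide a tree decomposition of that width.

Treewidth 2.
Bags: B1 = {a, c, i}  B2 = {c, i, j}  B3 = {g, i, j}  B4 = {g, h, i}  B5 = {d, h, i}  B6 = {d, f, i}  B7 = {e, f, i}  B8 = {b, e, i}
Tree: B1–B2, B2–B3, B3–B4, B4–B5, B5–B6, B6–B7, B7–B8

Every bag has size at most 3, so the width is 3 − 1 = 2 and tw(G) ≤ 2. The edges i–a–c–j–g–h–d–f–e–b–i form a cycle, so G is not a tree and its treewidth is at least 2. The upper and lower bounds meet at 2, so that is the treewidth.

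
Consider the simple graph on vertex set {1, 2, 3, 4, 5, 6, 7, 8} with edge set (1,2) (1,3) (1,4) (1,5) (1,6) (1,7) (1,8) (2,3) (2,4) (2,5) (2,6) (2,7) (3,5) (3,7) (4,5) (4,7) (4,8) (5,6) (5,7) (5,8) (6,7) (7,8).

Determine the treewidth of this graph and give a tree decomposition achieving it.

The largest bag has 5 vertices, giving width 4; this decomposition certifies tw(G) ≤ 4. On the other hand G contains the 5-clique {1, 4, 5, 7, 8}. A clique must lie in a single bag of any decomposition, so no decomposition can have width below 4. Therefore the treewidth is 4.

Treewidth 4.
One optimal decomposition is:
Bags: B1 = {1, 4, 5, 7, 8}  B2 = {1, 2, 4, 5, 7}  B3 = {1, 2, 5, 6, 7}  B4 = {1, 2, 3, 5, 7}
Tree: B1–B2, B2–B3, B3–B4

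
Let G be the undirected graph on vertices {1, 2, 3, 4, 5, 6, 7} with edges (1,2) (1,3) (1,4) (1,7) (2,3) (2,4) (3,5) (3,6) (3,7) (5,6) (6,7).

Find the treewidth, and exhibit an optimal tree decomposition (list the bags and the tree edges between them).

Treewidth 2.
Bags: B1 = {1, 3, 7}  B2 = {1, 2, 3}  B3 = {3, 6, 7}  B4 = {3, 5, 6}  B5 = {1, 2, 4}
Tree: B1–B2, B1–B3, B3–B4, B2–B5

The largest bag has 3 vertices, giving width 2; this decomposition certifies tw(G) ≤ 2. On the other hand G contains the 3-clique {1, 2, 3}. A clique must lie in a single bag of any decomposition, so no decomposition can have width below 2. Combining the bounds, tw(G) = 2.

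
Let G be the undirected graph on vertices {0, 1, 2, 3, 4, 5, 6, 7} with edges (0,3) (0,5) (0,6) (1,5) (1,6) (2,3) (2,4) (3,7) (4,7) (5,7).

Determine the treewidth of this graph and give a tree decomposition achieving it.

Treewidth 2.
One such decomposition:
Bags: B1 = {2, 4, 7}  B2 = {2, 3, 7}  B3 = {3, 5, 7}  B4 = {0, 3, 5}  B5 = {0, 1, 5}  B6 = {0, 1, 6}
Tree: B1–B2, B2–B3, B3–B4, B4–B5, B5–B6

The largest bag has 3 vertices, giving width 2; this decomposition certifies tw(G) ≤ 2. The edges 4–2–3–7–4 form a cycle, so G is not a tree and its treewidth is at least 2. Hence tw(G) = 2 exactly.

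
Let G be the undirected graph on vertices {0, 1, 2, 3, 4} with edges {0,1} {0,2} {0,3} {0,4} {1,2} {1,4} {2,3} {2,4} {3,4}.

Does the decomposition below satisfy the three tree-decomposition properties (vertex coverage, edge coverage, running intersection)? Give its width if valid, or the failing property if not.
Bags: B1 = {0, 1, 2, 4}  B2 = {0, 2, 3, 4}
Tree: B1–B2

Vertex coverage: the bags together contain {0, 1, 2, 3, 4}, the full vertex set. Edge coverage: each edge of G has both endpoints in at least one bag. Running intersection: for every vertex, the bags containing it form a connected subtree. All three properties hold, so this is a valid tree decomposition of width max|bag| − 1 = 3, and hence tw(G) ≤ 3.

Yes; width 3.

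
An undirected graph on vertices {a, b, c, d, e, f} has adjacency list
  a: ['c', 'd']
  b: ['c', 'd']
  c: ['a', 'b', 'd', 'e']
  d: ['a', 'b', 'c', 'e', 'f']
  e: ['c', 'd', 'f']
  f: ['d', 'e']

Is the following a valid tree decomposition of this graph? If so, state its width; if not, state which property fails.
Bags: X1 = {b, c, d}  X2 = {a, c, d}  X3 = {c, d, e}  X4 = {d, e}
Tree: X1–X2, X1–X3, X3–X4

No — vertex f appears in no bag.

A tree decomposition must satisfy three properties: every vertex lies in some bag; for every edge, both endpoints lie together in some bag; and for every vertex, the bags containing it form a connected subtree. Here vertex f appears in no bag, so the decomposition is invalid.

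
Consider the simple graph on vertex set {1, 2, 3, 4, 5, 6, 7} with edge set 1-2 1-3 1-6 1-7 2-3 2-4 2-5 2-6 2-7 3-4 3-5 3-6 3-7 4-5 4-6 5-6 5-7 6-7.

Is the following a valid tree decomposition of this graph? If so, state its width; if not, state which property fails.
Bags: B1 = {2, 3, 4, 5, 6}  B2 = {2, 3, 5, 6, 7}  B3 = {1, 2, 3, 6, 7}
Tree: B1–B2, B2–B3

Checking the three conditions: (i) the bags cover all of {1, 2, 3, 4, 5, 6, 7}; (ii) for each edge, some bag contains both endpoints; (iii) the bags containing any fixed vertex form a subtree. All hold, so the decomposition is valid with width 5 − 1 = 4.

Yes; width 4.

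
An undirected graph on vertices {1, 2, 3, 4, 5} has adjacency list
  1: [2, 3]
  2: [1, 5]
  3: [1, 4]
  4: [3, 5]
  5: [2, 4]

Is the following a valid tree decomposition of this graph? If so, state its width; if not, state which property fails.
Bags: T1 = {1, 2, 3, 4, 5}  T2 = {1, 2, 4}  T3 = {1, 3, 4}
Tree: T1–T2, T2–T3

A tree decomposition must satisfy three properties: every vertex lies in some bag; for every edge, both endpoints lie together in some bag; and for every vertex, the bags containing it form a connected subtree. Here bags containing vertex 3 are not connected in the tree, so the decomposition is invalid.

No — bags containing vertex 3 are not connected in the tree.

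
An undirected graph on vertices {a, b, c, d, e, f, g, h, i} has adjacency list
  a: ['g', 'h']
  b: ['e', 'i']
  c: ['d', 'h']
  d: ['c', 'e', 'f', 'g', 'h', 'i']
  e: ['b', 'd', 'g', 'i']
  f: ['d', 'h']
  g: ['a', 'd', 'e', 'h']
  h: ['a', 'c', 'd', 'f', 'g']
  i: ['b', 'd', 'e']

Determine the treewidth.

A width-2 tree decomposition is:
Bags: B1 = {d, e, g}  B2 = {d, e, i}  B3 = {d, g, h}  B4 = {b, e, i}  B5 = {c, d, h}  B6 = {d, f, h}  B7 = {a, g, h}
Tree: B1–B2, B1–B3, B2–B4, B3–B5, B5–B6, B3–B7
Each bag holds 3 vertices, so the decomposition has width 2, which upper-bounds the treewidth. Conversely, {d, e, g} is a clique of size 3, and the vertices of any clique must share a bag in every tree decomposition; so some bag has ≥ 3 vertices and tw(G) ≥ 2. Hence tw(G) = 2 exactly.

2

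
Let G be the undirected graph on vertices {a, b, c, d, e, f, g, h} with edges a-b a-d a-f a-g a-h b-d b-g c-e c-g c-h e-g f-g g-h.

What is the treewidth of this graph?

2

A width-2 tree decomposition is:
Bags: B1 = {a, b, g}  B2 = {a, f, g}  B3 = {a, g, h}  B4 = {c, g, h}  B5 = {c, e, g}  B6 = {a, b, d}
Tree: B1–B2, B1–B3, B3–B4, B4–B5, B1–B6
Every bag has size at most 3, so the width is 3 − 1 = 2 and tw(G) ≤ 2. Conversely, {a, b, d} is a clique of size 3, and the vertices of any clique must share a bag in every tree decomposition; so some bag has ≥ 3 vertices and tw(G) ≥ 2. Hence tw(G) = 2 exactly.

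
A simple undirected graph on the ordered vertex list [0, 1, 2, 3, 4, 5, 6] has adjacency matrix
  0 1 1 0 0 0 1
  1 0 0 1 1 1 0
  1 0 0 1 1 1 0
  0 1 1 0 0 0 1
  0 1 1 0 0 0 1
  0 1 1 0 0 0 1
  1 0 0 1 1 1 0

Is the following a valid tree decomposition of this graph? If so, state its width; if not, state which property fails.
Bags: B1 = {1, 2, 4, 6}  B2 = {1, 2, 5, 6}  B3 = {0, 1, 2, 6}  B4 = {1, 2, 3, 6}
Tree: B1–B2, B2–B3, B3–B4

Every vertex of G appears in some bag (union = {0, 1, 2, 3, 4, 5, 6}); every edge is covered by a bag; and for each vertex v the set of bags containing v is connected in the bag tree. The decomposition is therefore valid. The largest bag has 4 vertices, so the width is 3.

Yes; width 3.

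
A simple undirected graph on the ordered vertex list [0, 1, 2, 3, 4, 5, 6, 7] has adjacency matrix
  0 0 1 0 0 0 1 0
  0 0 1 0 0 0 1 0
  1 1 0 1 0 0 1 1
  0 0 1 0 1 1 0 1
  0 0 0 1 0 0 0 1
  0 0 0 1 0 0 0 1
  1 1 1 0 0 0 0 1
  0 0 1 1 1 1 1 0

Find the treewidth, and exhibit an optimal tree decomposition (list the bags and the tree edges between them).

Treewidth 2.
One such decomposition:
Bags: B1 = {2, 3, 7}  B2 = {2, 6, 7}  B3 = {3, 5, 7}  B4 = {0, 2, 6}  B5 = {1, 2, 6}  B6 = {3, 4, 7}
Tree: B1–B2, B1–B3, B2–B4, B2–B5, B1–B6

Every bag has size at most 3, so the width is 3 − 1 = 2 and tw(G) ≤ 2. Conversely, {2, 3, 7} is a clique of size 3, and the vertices of any clique must share a bag in every tree decomposition; so some bag has ≥ 3 vertices and tw(G) ≥ 2. Therefore the treewidth is 2.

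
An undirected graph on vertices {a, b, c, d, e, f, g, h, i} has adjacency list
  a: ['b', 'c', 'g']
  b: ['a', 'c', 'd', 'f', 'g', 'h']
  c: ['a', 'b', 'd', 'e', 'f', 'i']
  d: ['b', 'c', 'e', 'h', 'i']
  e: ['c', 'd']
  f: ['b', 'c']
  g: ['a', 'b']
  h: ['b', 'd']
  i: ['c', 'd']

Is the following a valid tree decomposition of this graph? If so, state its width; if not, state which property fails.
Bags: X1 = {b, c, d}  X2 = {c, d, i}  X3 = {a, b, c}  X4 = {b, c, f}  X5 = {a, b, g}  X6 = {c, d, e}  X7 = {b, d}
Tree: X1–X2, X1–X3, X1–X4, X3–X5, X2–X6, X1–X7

No — vertex h appears in no bag.

A tree decomposition must satisfy three properties: every vertex lies in some bag; for every edge, both endpoints lie together in some bag; and for every vertex, the bags containing it form a connected subtree. Here vertex h appears in no bag, so the decomposition is invalid.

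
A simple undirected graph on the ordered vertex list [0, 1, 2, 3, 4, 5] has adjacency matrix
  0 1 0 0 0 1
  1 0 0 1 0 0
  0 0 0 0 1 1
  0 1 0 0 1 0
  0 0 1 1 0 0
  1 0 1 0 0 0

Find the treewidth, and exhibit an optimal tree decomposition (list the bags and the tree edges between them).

The largest bag has 3 vertices, giving width 2; this decomposition certifies tw(G) ≤ 2. The edges 3–4–2–5–0–1–3 form a cycle, so G is not a tree and its treewidth is at least 2. Hence tw(G) = 2 exactly.

Treewidth 2.
One such decomposition:
Bags: B1 = {2, 3, 4}  B2 = {2, 3, 5}  B3 = {0, 3, 5}  B4 = {0, 1, 3}
Tree: B1–B2, B2–B3, B3–B4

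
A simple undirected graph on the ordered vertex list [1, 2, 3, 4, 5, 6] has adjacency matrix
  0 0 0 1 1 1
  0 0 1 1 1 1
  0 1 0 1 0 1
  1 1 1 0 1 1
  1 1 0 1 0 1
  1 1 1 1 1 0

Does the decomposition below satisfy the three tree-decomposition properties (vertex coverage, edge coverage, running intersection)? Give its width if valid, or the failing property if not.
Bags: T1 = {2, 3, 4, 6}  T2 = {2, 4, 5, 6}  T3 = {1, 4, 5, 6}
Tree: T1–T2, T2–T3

Yes; width 3.

Checking the three conditions: (i) the bags cover all of {1, 2, 3, 4, 5, 6}; (ii) for each edge, some bag contains both endpoints; (iii) the bags containing any fixed vertex form a subtree. All hold, so the decomposition is valid with width 4 − 1 = 3.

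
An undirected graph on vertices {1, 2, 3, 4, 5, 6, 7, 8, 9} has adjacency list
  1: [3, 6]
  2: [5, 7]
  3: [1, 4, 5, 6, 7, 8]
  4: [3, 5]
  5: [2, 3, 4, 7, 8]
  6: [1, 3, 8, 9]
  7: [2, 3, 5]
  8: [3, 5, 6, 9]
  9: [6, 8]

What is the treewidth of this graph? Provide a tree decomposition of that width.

Treewidth 2.
One optimal decomposition is:
Bags: B1 = {3, 6, 8}  B2 = {6, 8, 9}  B3 = {3, 5, 8}  B4 = {3, 4, 5}  B5 = {3, 5, 7}  B6 = {1, 3, 6}  B7 = {2, 5, 7}
Tree: B1–B2, B1–B3, B3–B4, B3–B5, B1–B6, B5–B7

Each bag holds 3 vertices, so the decomposition has width 2, which upper-bounds the treewidth. On the other hand G contains the 3-clique {6, 8, 9}. A clique must lie in a single bag of any decomposition, so no decomposition can have width below 2. Combining the bounds, tw(G) = 2.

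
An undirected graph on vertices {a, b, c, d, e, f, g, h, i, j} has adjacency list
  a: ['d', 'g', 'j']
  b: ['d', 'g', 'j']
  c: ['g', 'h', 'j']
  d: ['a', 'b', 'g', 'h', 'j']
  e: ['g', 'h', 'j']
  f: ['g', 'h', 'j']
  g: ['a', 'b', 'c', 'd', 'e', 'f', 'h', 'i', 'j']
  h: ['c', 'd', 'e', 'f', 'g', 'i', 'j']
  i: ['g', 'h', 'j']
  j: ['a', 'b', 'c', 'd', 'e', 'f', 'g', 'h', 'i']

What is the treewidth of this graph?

A width-3 tree decomposition is:
Bags: B1 = {d, g, h, j}  B2 = {a, d, g, j}  B3 = {g, h, i, j}  B4 = {f, g, h, j}  B5 = {b, d, g, j}  B6 = {e, g, h, j}  B7 = {c, g, h, j}
Tree: B1–B2, B1–B3, B1–B4, B1–B5, B1–B6, B4–B7
The largest bag has 4 vertices, giving width 3; this decomposition certifies tw(G) ≤ 3. On the other hand G contains the 4-clique {d, g, h, j}. A clique must lie in a single bag of any decomposition, so no decomposition can have width below 3. Combining the bounds, tw(G) = 3.

3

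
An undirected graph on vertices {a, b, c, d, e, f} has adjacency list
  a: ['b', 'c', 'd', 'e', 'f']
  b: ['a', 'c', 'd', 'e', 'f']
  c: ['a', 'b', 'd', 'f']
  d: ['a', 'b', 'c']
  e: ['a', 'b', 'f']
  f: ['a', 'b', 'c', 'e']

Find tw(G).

3

A width-3 tree decomposition is:
Bags: B1 = {a, b, e, f}  B2 = {a, b, c, f}  B3 = {a, b, c, d}
Tree: B1–B2, B2–B3
Every bag has size at most 4, so the width is 4 − 1 = 3 and tw(G) ≤ 3. Conversely, {a, b, e, f} is a clique of size 4, and the vertices of any clique must share a bag in every tree decomposition; so some bag has ≥ 4 vertices and tw(G) ≥ 3. The upper and lower bounds meet at 3, so that is the treewidth.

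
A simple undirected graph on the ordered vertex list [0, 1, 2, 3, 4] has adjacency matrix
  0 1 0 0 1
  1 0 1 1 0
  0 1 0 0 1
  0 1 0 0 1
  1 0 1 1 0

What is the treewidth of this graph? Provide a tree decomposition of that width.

Treewidth 2.
Bags: B1 = {1, 3, 4}  B2 = {0, 1, 4}  B3 = {1, 2, 4}
Tree: B1–B2, B2–B3

The largest bag has 3 vertices, giving width 2; this decomposition certifies tw(G) ≤ 2. The edges 4–3–1–0–4 form a cycle, so G is not a tree and its treewidth is at least 2. Therefore the treewidth is 2.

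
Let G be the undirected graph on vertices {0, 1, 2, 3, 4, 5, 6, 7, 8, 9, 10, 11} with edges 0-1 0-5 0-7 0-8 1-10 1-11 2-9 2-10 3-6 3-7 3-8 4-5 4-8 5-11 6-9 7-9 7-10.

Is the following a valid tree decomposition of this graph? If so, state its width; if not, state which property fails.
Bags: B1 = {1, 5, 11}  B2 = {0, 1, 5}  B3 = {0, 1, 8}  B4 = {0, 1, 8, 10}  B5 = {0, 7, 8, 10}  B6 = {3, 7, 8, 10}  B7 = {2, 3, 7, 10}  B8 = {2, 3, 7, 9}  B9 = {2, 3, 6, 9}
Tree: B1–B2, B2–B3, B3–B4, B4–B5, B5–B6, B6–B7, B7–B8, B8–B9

No — vertex 4 appears in no bag.

A tree decomposition must satisfy three properties: every vertex lies in some bag; for every edge, both endpoints lie together in some bag; and for every vertex, the bags containing it form a connected subtree. Here vertex 4 appears in no bag, so the decomposition is invalid.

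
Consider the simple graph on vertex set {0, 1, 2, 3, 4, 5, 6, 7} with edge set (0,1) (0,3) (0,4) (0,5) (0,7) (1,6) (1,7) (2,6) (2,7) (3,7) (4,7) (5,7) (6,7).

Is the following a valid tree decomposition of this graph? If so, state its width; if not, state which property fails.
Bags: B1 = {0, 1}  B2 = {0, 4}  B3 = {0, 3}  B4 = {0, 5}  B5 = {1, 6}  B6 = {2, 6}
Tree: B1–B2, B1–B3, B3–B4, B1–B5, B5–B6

No — vertex 7 appears in no bag.

A tree decomposition must satisfy three properties: every vertex lies in some bag; for every edge, both endpoints lie together in some bag; and for every vertex, the bags containing it form a connected subtree. Here vertex 7 appears in no bag, so the decomposition is invalid.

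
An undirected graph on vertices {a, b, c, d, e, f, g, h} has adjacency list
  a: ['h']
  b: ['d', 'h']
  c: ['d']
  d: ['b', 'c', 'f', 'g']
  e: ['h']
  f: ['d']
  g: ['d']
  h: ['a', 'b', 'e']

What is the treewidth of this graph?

1

A width-1 tree decomposition is:
Bags: B1 = {b, d}  B2 = {d, f}  B3 = {b, h}  B4 = {e, h}  B5 = {d, g}  B6 = {a, h}  B7 = {c, d}
Tree: B1–B2, B1–B3, B3–B4, B2–B5, B4–B6, B2–B7
The largest bag has 2 vertices, giving width 1; this decomposition certifies tw(G) ≤ 1. G has an edge, so its treewidth is at least 1. Hence tw(G) = 1 exactly.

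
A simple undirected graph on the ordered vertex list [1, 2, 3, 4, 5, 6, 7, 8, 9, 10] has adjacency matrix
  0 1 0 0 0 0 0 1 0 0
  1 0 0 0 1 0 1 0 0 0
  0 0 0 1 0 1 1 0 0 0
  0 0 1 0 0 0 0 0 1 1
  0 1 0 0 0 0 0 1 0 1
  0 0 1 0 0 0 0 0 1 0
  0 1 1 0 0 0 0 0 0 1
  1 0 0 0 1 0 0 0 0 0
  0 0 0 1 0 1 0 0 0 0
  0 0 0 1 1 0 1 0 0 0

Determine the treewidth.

A width-2 tree decomposition is:
Bags: B1 = {1, 5, 8}  B2 = {1, 2, 5}  B3 = {2, 5, 10}  B4 = {2, 7, 10}  B5 = {4, 7, 10}  B6 = {3, 4, 7}  B7 = {3, 4, 9}  B8 = {3, 6, 9}
Tree: B1–B2, B2–B3, B3–B4, B4–B5, B5–B6, B6–B7, B7–B8
The largest bag has 3 vertices, giving width 2; this decomposition certifies tw(G) ≤ 2. The edges 8–1–2–5–8 form a cycle, so G is not a tree and its treewidth is at least 2. The upper and lower bounds meet at 2, so that is the treewidth.

2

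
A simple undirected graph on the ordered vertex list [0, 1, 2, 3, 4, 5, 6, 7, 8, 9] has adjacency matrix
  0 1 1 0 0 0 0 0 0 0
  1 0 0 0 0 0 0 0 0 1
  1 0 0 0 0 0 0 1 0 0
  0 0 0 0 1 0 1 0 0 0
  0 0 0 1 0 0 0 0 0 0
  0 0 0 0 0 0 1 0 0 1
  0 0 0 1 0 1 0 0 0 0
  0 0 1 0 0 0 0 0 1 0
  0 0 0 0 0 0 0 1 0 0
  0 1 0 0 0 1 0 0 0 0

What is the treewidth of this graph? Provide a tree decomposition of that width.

Each bag holds 2 vertices, so the decomposition has width 1, which upper-bounds the treewidth. Since G has at least one edge (e.g. 4–3), it is not an edgeless graph, so tw(G) ≥ 1. The upper and lower bounds meet at 1, so that is the treewidth.

Treewidth 1.
One optimal decomposition is:
Bags: B1 = {3, 4}  B2 = {3, 6}  B3 = {5, 6}  B4 = {5, 9}  B5 = {1, 9}  B6 = {0, 1}  B7 = {0, 2}  B8 = {2, 7}  B9 = {7, 8}
Tree: B1–B2, B2–B3, B3–B4, B4–B5, B5–B6, B6–B7, B7–B8, B8–B9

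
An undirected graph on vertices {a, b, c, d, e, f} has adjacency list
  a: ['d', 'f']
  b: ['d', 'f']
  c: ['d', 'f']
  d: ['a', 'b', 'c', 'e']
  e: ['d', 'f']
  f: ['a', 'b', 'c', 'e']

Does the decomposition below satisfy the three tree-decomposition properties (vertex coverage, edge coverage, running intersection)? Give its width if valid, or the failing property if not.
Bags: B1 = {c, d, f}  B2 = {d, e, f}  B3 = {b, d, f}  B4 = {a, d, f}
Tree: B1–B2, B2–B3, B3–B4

Yes; width 2.

Every vertex of G appears in some bag (union = {a, b, c, d, e, f}); every edge is covered by a bag; and for each vertex v the set of bags containing v is connected in the bag tree. The decomposition is therefore valid. The largest bag has 3 vertices, so the width is 2.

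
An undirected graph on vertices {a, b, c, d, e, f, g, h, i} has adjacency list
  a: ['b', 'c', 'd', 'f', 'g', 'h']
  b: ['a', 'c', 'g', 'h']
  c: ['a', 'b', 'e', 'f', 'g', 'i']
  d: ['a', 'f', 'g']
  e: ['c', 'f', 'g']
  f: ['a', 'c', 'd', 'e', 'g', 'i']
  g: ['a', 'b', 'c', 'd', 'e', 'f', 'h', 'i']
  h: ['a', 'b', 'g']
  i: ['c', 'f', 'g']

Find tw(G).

A width-3 tree decomposition is:
Bags: B1 = {a, c, f, g}  B2 = {c, f, g, i}  B3 = {a, b, c, g}  B4 = {a, b, g, h}  B5 = {c, e, f, g}  B6 = {a, d, f, g}
Tree: B1–B2, B1–B3, B3–B4, B2–B5, B1–B6
Each bag holds 4 vertices, so the decomposition has width 3, which upper-bounds the treewidth. On the other hand G contains the 4-clique {a, b, g, h}. A clique must lie in a single bag of any decomposition, so no decomposition can have width below 3. Hence tw(G) = 3 exactly.

3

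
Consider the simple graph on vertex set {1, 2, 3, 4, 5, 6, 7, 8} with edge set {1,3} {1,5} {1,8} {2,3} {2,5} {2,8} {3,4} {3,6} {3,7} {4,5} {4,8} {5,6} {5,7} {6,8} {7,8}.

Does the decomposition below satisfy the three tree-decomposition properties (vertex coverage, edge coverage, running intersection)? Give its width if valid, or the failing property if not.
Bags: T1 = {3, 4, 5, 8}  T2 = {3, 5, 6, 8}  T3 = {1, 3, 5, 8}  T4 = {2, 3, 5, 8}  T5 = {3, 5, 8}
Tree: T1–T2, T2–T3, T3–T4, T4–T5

A tree decomposition must satisfy three properties: every vertex lies in some bag; for every edge, both endpoints lie together in some bag; and for every vertex, the bags containing it form a connected subtree. Here vertex 7 appears in no bag, so the decomposition is invalid.

No — vertex 7 appears in no bag.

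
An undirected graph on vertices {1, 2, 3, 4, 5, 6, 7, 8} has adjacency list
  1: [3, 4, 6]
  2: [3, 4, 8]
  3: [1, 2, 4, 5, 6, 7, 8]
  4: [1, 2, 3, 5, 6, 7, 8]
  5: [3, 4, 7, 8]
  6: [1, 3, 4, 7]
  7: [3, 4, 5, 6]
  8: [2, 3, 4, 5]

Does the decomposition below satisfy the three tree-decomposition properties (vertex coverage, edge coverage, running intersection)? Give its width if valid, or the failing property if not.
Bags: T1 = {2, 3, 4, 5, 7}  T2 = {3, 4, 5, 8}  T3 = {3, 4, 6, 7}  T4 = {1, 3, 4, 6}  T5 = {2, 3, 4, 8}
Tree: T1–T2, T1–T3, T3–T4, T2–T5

No — bags containing vertex 2 are not connected in the tree.

A tree decomposition must satisfy three properties: every vertex lies in some bag; for every edge, both endpoints lie together in some bag; and for every vertex, the bags containing it form a connected subtree. Here bags containing vertex 2 are not connected in the tree, so the decomposition is invalid.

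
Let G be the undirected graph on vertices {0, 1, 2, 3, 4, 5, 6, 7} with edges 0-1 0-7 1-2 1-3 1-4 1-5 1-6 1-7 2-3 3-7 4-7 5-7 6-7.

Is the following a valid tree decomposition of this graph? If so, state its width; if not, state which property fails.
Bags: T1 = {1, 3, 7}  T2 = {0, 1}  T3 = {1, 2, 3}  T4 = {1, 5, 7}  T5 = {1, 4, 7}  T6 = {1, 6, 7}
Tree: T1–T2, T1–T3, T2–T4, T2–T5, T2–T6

No — edge (7,0) lies in no bag.

A tree decomposition must satisfy three properties: every vertex lies in some bag; for every edge, both endpoints lie together in some bag; and for every vertex, the bags containing it form a connected subtree. Here edge (7,0) lies in no bag, so the decomposition is invalid.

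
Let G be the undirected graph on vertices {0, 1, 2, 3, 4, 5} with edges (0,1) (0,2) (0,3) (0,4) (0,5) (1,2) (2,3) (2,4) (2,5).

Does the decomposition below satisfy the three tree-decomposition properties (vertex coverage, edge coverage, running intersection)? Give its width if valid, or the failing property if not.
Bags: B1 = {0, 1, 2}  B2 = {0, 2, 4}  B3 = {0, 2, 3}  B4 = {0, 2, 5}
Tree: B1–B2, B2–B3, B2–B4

Yes; width 2.

Checking the three conditions: (i) the bags cover all of {0, 1, 2, 3, 4, 5}; (ii) for each edge, some bag contains both endpoints; (iii) the bags containing any fixed vertex form a subtree. All hold, so the decomposition is valid with width 3 − 1 = 2.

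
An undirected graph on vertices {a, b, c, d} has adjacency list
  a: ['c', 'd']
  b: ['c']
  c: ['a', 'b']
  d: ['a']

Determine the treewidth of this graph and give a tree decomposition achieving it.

Treewidth 1.
Bags: B1 = {a, d}  B2 = {a, c}  B3 = {b, c}
Tree: B1–B2, B2–B3

The largest bag has 2 vertices, giving width 1; this decomposition certifies tw(G) ≤ 1. Any graph with an edge has treewidth ≥ 1, and G has the edge d–a. Hence tw(G) = 1 exactly.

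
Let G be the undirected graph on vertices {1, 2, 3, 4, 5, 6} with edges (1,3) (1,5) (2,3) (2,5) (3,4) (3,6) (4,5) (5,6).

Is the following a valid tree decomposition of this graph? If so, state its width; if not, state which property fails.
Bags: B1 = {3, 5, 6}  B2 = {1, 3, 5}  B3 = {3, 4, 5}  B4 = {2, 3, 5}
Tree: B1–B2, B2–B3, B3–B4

Checking the three conditions: (i) the bags cover all of {1, 2, 3, 4, 5, 6}; (ii) for each edge, some bag contains both endpoints; (iii) the bags containing any fixed vertex form a subtree. All hold, so the decomposition is valid with width 3 − 1 = 2.

Yes; width 2.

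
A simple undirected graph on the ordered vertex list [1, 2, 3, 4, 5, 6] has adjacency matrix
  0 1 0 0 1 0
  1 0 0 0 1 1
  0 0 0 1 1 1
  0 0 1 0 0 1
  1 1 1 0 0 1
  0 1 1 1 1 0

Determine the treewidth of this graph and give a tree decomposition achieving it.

Each bag holds 3 vertices, so the decomposition has width 2, which upper-bounds the treewidth. Conversely, {3, 4, 6} is a clique of size 3, and the vertices of any clique must share a bag in every tree decomposition; so some bag has ≥ 3 vertices and tw(G) ≥ 2. Hence tw(G) = 2 exactly.

Treewidth 2.
One such decomposition:
Bags: B1 = {1, 2, 5}  B2 = {2, 5, 6}  B3 = {3, 5, 6}  B4 = {3, 4, 6}
Tree: B1–B2, B2–B3, B3–B4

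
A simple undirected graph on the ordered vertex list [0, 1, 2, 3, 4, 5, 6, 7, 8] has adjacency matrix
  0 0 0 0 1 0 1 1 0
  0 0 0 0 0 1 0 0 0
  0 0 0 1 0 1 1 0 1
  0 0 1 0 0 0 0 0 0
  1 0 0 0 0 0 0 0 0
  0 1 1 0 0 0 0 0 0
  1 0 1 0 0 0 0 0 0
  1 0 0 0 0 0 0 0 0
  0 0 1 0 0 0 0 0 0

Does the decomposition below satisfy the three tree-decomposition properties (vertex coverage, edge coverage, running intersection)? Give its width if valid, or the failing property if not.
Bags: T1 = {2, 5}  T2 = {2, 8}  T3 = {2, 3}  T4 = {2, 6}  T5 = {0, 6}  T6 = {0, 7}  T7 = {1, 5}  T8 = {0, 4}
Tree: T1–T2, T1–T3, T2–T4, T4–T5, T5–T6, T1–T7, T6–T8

Yes; width 1.

Every vertex of G appears in some bag (union = {0, 1, 2, 3, 4, 5, 6, 7, 8}); every edge is covered by a bag; and for each vertex v the set of bags containing v is connected in the bag tree. The decomposition is therefore valid. The largest bag has 2 vertices, so the width is 1.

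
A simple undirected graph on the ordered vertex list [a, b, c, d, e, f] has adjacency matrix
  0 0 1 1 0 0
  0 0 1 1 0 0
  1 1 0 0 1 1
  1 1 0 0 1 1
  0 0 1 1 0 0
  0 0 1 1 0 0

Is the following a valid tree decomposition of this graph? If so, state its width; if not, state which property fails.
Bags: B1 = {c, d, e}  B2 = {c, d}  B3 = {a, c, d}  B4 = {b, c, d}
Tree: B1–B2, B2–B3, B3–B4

A tree decomposition must satisfy three properties: every vertex lies in some bag; for every edge, both endpoints lie together in some bag; and for every vertex, the bags containing it form a connected subtree. Here vertex f appears in no bag, so the decomposition is invalid.

No — vertex f appears in no bag.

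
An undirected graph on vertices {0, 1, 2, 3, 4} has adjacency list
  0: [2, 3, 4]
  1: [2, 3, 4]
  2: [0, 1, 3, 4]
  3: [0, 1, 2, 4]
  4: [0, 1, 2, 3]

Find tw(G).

A width-3 tree decomposition is:
Bags: B1 = {0, 2, 3, 4}  B2 = {1, 2, 3, 4}
Tree: B1–B2
Every bag has size at most 4, so the width is 4 − 1 = 3 and tw(G) ≤ 3. Conversely, {0, 2, 3, 4} is a clique of size 4, and the vertices of any clique must share a bag in every tree decomposition; so some bag has ≥ 4 vertices and tw(G) ≥ 3. Therefore the treewidth is 3.

3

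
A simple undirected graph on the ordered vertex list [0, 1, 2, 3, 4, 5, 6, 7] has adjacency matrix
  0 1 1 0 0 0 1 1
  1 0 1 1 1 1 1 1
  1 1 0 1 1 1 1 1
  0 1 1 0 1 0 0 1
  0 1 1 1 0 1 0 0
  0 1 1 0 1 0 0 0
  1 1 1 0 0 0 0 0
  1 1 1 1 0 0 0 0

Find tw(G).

3

A width-3 tree decomposition is:
Bags: B1 = {1, 2, 3, 7}  B2 = {1, 2, 3, 4}  B3 = {0, 1, 2, 7}  B4 = {1, 2, 4, 5}  B5 = {0, 1, 2, 6}
Tree: B1–B2, B1–B3, B2–B4, B3–B5
Each bag holds 4 vertices, so the decomposition has width 3, which upper-bounds the treewidth. Conversely, {0, 1, 2, 6} is a clique of size 4, and the vertices of any clique must share a bag in every tree decomposition; so some bag has ≥ 4 vertices and tw(G) ≥ 3. Combining the bounds, tw(G) = 3.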